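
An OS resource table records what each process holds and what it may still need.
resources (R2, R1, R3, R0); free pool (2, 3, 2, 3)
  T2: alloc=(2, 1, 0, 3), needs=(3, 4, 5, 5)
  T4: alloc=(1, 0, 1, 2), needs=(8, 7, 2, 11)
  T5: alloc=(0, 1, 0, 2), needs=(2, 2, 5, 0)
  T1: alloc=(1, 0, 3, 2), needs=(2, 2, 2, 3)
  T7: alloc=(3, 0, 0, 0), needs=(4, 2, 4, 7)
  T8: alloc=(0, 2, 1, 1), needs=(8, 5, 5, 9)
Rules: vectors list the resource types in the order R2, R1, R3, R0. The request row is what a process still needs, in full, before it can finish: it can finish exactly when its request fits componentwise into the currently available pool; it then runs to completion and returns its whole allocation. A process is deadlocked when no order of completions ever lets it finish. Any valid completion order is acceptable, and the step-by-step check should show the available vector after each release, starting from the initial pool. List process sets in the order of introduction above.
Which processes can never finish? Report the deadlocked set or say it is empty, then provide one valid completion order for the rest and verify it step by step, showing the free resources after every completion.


The deadlocked set is empty.
Key observation: there is always a runnable process — T1 first — so the state unwinds completely.
One completion order for the rest: T1, T5, T2, T7, T8, T4. Check, step by step:
  pool = (2, 3, 2, 3)
  run T1 (needs (2, 2, 2, 3), free (2, 3, 2, 3)); after release of (1, 0, 3, 2) the pool is (3, 3, 5, 5)
  run T5 (needs (2, 2, 5, 0), free (3, 3, 5, 5)); after release of (0, 1, 0, 2) the pool is (3, 4, 5, 7)
  run T2 (needs (3, 4, 5, 5), free (3, 4, 5, 7)); after release of (2, 1, 0, 3) the pool is (5, 5, 5, 10)
  run T7 (needs (4, 2, 4, 7), free (5, 5, 5, 10)); after release of (3, 0, 0, 0) the pool is (8, 5, 5, 10)
  run T8 (needs (8, 5, 5, 9), free (8, 5, 5, 10)); after release of (0, 2, 1, 1) the pool is (8, 7, 6, 11)
  run T4 (needs (8, 7, 2, 11), free (8, 7, 6, 11)); after release of (1, 0, 1, 2) the pool is (9, 7, 7, 13)


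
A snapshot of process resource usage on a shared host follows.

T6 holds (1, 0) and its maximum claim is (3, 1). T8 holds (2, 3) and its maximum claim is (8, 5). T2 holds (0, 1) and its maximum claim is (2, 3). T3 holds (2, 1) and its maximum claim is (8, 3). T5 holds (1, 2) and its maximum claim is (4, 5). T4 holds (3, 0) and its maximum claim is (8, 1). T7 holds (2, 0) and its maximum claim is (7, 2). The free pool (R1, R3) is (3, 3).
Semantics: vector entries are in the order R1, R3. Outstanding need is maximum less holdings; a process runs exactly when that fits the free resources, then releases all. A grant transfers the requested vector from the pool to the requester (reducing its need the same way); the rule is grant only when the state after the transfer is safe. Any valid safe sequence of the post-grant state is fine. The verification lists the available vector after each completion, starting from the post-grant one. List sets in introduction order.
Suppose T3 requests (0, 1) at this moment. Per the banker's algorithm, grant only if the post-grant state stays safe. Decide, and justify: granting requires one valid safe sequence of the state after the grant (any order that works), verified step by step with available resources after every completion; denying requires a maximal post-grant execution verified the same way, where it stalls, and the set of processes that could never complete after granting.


GRANT. The post-grant state is safe; one safe sequence: T2, T6, T5, T4, T7, T3, T8.
Key observation: granting shrinks the pool to (3, 2), yet T2 still fits and the chain goes through.
Check on the post-grant state, step by step:
  pool = (3, 2)
  T2: need (2, 2) fits (3, 2); releases (0, 1), pool now (3, 3)
  T6: need (2, 1) fits (3, 3); releases (1, 0), pool now (4, 3)
  T5: need (3, 3) fits (4, 3); releases (1, 2), pool now (5, 5)
  T4: need (5, 1) fits (5, 5); releases (3, 0), pool now (8, 5)
  T7: need (5, 2) fits (8, 5); releases (2, 0), pool now (10, 5)
  T3: need (6, 1) fits (10, 5); releases (2, 2), pool now (12, 7)
  T8: need (6, 2) fits (12, 7); releases (2, 3), pool now (14, 10)


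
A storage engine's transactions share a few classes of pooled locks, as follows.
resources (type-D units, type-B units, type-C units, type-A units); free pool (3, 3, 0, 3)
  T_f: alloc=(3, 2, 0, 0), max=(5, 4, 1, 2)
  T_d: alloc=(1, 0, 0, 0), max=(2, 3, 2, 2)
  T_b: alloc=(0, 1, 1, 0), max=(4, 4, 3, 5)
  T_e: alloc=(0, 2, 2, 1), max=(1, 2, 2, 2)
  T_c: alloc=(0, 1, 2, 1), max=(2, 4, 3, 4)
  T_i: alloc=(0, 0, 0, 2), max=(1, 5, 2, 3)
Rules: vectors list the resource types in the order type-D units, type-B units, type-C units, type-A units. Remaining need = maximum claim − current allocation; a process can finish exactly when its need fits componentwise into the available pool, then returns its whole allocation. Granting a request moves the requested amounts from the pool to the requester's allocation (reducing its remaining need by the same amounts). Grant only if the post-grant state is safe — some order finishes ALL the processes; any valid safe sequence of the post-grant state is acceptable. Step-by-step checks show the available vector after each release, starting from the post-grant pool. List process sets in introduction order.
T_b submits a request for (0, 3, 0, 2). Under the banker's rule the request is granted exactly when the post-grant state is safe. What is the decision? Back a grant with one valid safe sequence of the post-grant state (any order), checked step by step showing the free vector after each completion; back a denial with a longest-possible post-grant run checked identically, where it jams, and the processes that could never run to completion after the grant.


DENY — the pretend-granted state is unsafe.
Key observation: after T_e, T_f, T_d the pool peaks at (7, 4, 2, 2), and each blocked process is short somewhere: T_b on type-A units; T_c on type-A units; T_i on type-B units.
Pretend the grant happened; the run T_e, T_f, T_d goes as far as possible. Walking it through:
  pool = (3, 0, 0, 1)
  run T_e (needs (1, 0, 0, 1), free (3, 0, 0, 1)); after release of (0, 2, 2, 1) the pool is (3, 2, 2, 2)
  run T_f (needs (2, 2, 1, 2), free (3, 2, 2, 2)); after release of (3, 2, 0, 0) the pool is (6, 4, 2, 2)
  run T_d (needs (1, 3, 2, 2), free (6, 4, 2, 2)); after release of (1, 0, 0, 0) the pool is (7, 4, 2, 2)
  T_b still needs (4, 0, 2, 3) but only (7, 4, 2, 2) is free — short on type-A units
  T_c still needs (2, 3, 1, 3) but only (7, 4, 2, 2) is free — short on type-A units
  T_i still needs (1, 5, 2, 1) but only (7, 4, 2, 2) is free — short on type-B units
Post-grant, the permanently blocked set is T_b, T_c and T_i.


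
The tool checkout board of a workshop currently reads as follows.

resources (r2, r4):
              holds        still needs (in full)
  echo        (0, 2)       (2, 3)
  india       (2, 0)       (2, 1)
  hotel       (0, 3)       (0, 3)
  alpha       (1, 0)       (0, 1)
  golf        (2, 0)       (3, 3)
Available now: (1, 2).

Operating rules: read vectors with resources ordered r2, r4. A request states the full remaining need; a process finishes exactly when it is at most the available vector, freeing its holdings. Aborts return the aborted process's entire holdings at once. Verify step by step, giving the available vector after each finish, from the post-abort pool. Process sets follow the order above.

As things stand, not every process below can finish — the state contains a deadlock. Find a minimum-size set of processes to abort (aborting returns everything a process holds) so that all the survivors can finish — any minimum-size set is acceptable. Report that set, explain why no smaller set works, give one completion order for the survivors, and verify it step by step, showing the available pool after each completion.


Abort echo.
Key observation: golf was stuck for good until echo gave back (0, 2); in the order shown it finishes at step 3.
Minimality: the empty abort set fails — the state is deadlocked as it stands.
One survivor order: alpha, india, golf, hotel. Check, step by step (post-abort pool first):
  pool = (1, 4)
  run alpha (needs (0, 1), free (1, 4)); after release of (1, 0) the pool is (2, 4)
  run india (needs (2, 1), free (2, 4)); after release of (2, 0) the pool is (4, 4)
  run golf (needs (3, 3), free (4, 4)); after release of (2, 0) the pool is (6, 4)
  run hotel (needs (0, 3), free (6, 4)); after release of (0, 3) the pool is (6, 7)


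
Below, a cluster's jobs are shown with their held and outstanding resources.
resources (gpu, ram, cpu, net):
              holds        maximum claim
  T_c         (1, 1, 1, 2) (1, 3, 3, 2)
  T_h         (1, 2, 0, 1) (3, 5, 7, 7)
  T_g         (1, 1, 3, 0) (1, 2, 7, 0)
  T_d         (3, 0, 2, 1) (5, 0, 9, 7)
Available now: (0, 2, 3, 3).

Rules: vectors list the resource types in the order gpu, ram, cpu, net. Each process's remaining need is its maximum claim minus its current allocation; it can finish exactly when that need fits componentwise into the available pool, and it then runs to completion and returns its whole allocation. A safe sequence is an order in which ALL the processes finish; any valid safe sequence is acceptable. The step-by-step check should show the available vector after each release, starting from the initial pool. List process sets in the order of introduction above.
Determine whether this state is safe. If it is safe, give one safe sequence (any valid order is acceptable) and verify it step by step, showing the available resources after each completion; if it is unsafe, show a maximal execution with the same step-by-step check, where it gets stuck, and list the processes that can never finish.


UNSAFE — no complete ordering exists.
Key observation: no order helps: past T_c, T_g, the free pool tops out at (2, 4, 7, 5), below what each blocked process needs in net.
A maximal execution: T_c, T_g — then nothing else fits. Verifying each step:
  pool = (0, 2, 3, 3)
  T_c needs (0, 2, 2, 0) <= (0, 2, 3, 3) -> finishes; pool += (1, 1, 1, 2) = (1, 3, 4, 5)
  T_g needs (0, 1, 4, 0) <= (1, 3, 4, 5) -> finishes; pool += (1, 1, 3, 0) = (2, 4, 7, 5)
  T_h still needs (2, 3, 7, 6) but only (2, 4, 7, 5) is free — short on net
  T_d still needs (2, 0, 7, 6) but only (2, 4, 7, 5) is free — short on net
Never able to finish: T_h and T_d.


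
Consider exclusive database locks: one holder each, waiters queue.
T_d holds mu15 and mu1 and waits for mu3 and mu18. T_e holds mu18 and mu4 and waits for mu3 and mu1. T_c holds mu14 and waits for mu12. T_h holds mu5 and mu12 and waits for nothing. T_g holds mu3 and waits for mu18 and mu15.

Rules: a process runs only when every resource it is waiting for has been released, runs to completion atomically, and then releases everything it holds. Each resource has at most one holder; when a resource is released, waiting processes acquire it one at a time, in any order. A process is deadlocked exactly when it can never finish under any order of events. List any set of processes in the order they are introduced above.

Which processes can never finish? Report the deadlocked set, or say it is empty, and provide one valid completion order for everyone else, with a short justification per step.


The deadlocked set is T_d, T_e and T_g.
Key observation: the waits loop around T_d -> T_e -> T_d with no way out; T_g is caught in further circular waits.
The rest can finish in the order T_h, T_c.
Verifying each step:
  run T_h (it waits on nothing); releases mu5 and mu12
  T_c waits on mu12 — all released -> runs and releases mu14


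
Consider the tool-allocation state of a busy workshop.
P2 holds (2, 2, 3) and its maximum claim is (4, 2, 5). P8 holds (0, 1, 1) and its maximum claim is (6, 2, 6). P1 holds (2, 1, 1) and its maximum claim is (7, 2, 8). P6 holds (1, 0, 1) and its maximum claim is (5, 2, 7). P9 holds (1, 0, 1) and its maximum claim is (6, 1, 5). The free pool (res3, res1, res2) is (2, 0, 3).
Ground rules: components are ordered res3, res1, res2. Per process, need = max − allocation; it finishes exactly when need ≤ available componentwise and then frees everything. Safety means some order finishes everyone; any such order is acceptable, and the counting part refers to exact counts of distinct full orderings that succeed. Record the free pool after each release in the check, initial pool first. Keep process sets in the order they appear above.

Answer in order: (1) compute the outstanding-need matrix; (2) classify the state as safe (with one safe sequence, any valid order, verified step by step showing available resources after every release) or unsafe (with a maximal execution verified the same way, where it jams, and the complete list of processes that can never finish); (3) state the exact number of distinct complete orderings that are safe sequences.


(1) Need matrix, components ordered res3, res1, res2:
  P2: (2, 0, 2)
  P8: (6, 1, 5)
  P1: (5, 1, 7)
  P6: (4, 2, 6)
  P9: (5, 1, 4)
(2) The state is SAFE; one workable sequence: P2, P6, P1, P8, P9.
Key observation: reading the order forward, P2 is the first process whose need (2, 0, 2) meets the free pool (2, 0, 3) exactly on a resource it requests.
Walking it through:
  pool = (2, 0, 3)
  P2: need (2, 0, 2) fits (2, 0, 3); releases (2, 2, 3), pool now (4, 2, 6)
  P6: need (4, 2, 6) fits (4, 2, 6); releases (1, 0, 1), pool now (5, 2, 7)
  P1: need (5, 1, 7) fits (5, 2, 7); releases (2, 1, 1), pool now (7, 3, 8)
  P8: need (6, 1, 5) fits (7, 3, 8); releases (0, 1, 1), pool now (7, 4, 9)
  P9: need (5, 1, 4) fits (7, 4, 9); releases (1, 0, 1), pool now (8, 4, 10)
(3) The exact count: 4 of the possible complete orderings are safe sequences.


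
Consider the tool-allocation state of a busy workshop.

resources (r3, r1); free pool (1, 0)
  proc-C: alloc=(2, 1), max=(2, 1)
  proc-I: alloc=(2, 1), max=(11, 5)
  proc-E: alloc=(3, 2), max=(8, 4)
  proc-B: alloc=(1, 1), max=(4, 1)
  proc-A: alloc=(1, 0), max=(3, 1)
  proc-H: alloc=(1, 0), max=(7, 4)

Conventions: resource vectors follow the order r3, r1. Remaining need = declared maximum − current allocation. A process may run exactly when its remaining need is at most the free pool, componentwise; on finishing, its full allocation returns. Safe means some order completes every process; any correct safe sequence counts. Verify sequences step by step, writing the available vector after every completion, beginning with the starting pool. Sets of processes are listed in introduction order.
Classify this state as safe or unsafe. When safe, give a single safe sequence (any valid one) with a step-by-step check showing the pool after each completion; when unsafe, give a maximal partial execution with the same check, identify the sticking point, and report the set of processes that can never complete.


SAFE — a valid safe sequence is proc-C, proc-B, proc-A, proc-E, proc-H, proc-I.
Key observation: reading the order forward, proc-B is the first process whose need (3, 0) meets the free pool (3, 1) exactly on a resource it requests.
Verifying each step:
  pool = (1, 0)
  proc-C: need (0, 0) fits (1, 0); releases (2, 1), pool now (3, 1)
  proc-B: need (3, 0) fits (3, 1); releases (1, 1), pool now (4, 2)
  proc-A: need (2, 1) fits (4, 2); releases (1, 0), pool now (5, 2)
  proc-E: need (5, 2) fits (5, 2); releases (3, 2), pool now (8, 4)
  proc-H: need (6, 4) fits (8, 4); releases (1, 0), pool now (9, 4)
  proc-I: need (9, 4) fits (9, 4); releases (2, 1), pool now (11, 5)


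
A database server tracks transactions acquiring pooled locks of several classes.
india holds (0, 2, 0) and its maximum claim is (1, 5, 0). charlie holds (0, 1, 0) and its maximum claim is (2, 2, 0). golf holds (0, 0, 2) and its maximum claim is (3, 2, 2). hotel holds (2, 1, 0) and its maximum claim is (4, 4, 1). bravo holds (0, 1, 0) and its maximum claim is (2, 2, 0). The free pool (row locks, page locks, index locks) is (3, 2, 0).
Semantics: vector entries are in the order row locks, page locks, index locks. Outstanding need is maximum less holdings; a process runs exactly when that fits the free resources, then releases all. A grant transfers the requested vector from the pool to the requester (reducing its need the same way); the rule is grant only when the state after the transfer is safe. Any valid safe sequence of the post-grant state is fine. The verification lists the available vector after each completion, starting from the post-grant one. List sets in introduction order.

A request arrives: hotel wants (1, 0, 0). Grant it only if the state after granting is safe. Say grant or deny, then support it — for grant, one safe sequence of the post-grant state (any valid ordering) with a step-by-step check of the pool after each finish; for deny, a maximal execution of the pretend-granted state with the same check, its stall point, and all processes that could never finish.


DENY — the pretend-granted state is unsafe.
Key observation: after bravo, india, charlie the pool peaks at (2, 6, 0), and each blocked process is short somewhere: golf on row locks; hotel on index locks.
After a pretend grant, a maximal execution: bravo, india, charlie — then nothing else fits. Walking it through:
  pool = (2, 2, 0)
  bravo needs (2, 1, 0) <= (2, 2, 0) -> finishes; pool += (0, 1, 0) = (2, 3, 0)
  india needs (1, 3, 0) <= (2, 3, 0) -> finishes; pool += (0, 2, 0) = (2, 5, 0)
  charlie needs (2, 1, 0) <= (2, 5, 0) -> finishes; pool += (0, 1, 0) = (2, 6, 0)
  golf cannot run: need (3, 2, 0) vs free (2, 6, 0) (insufficient row locks)
  hotel cannot run: need (1, 3, 1) vs free (2, 6, 0) (insufficient index locks)
Processes that could never finish after the grant: golf and hotel.


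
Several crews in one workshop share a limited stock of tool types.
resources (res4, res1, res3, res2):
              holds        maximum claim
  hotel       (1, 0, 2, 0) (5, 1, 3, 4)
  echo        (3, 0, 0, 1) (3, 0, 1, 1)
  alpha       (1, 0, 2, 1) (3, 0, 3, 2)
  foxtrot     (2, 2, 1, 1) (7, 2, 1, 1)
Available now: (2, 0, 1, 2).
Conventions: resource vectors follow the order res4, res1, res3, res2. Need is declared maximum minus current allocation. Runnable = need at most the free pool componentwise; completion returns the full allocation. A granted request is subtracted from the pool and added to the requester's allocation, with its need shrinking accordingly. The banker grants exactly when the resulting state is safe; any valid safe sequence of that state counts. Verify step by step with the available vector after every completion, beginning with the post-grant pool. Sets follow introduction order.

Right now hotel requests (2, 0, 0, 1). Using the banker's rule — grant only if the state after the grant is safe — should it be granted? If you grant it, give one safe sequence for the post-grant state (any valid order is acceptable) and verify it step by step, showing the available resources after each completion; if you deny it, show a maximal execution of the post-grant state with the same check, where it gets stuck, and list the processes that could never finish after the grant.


DENY. Granting would leave the state unsafe.
Key observation: after echo, alpha the pool peaks at (4, 0, 3, 3), and each blocked process is short somewhere: hotel on res1; foxtrot on res4.
Pretend the grant happened; the run echo, alpha goes as far as possible. Walking it through:
  pool = (0, 0, 1, 1)
  echo: need (0, 0, 1, 0) fits (0, 0, 1, 1); releases (3, 0, 0, 1), pool now (3, 0, 1, 2)
  alpha: need (2, 0, 1, 1) fits (3, 0, 1, 2); releases (1, 0, 2, 1), pool now (4, 0, 3, 3)
  hotel still needs (2, 1, 1, 3) but only (4, 0, 3, 3) is free — short on res1
  foxtrot still needs (5, 0, 0, 0) but only (4, 0, 3, 3) is free — short on res4
Had the request been granted, hotel and foxtrot could never finish.


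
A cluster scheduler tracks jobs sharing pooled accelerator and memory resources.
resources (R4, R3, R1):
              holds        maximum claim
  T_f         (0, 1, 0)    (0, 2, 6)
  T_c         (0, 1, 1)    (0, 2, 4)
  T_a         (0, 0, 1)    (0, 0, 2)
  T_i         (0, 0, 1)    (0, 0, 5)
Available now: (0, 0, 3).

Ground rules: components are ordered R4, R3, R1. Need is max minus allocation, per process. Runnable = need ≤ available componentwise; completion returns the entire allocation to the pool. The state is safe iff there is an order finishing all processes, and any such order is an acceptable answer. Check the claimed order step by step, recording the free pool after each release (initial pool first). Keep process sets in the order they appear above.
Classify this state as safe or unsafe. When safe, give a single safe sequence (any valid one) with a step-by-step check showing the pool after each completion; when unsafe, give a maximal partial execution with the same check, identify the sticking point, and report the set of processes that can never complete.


The state is UNSAFE.
Key observation: T_a, T_i can finish, but then (0, 0, 5) is all there is, and the blocked group's R3 demands exceed it.
A maximal execution: T_a, T_i — then nothing else fits. Walking it through:
  pool = (0, 0, 3)
  T_a: need (0, 0, 1) fits (0, 0, 3); releases (0, 0, 1), pool now (0, 0, 4)
  T_i: need (0, 0, 4) fits (0, 0, 4); releases (0, 0, 1), pool now (0, 0, 5)
  T_f cannot run: need (0, 1, 6) vs free (0, 0, 5) (insufficient R3 and R1)
  T_c cannot run: need (0, 1, 3) vs free (0, 0, 5) (insufficient R3)
Permanently blocked: T_f and T_c.


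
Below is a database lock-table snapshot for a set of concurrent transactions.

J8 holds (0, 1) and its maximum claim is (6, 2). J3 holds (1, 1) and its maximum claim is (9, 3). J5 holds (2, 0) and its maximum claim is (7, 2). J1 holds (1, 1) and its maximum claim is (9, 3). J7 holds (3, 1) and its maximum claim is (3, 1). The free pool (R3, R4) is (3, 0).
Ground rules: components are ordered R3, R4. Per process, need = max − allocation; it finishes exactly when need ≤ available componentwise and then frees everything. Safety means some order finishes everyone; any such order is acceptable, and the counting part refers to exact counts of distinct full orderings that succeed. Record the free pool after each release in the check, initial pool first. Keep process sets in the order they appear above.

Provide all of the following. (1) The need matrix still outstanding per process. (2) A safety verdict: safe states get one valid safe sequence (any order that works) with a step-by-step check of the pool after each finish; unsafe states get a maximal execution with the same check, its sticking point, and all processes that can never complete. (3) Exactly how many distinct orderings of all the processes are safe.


(1) Outstanding need per process (order R3, R4):
  J8: (6, 1)
  J3: (8, 2)
  J5: (5, 2)
  J1: (8, 2)
  J7: (0, 0)
(2) SAFE — a valid safe sequence is J7, J8, J5, J3, J1.
Key observation: reading the order forward, J8 is the first process whose need (6, 1) meets the free pool (6, 1) exactly on a resource it requests.
Check, step by step:
  pool = (3, 0)
  J7: need (0, 0) fits (3, 0); releases (3, 1), pool now (6, 1)
  J8: need (6, 1) fits (6, 1); releases (0, 1), pool now (6, 2)
  J5: need (5, 2) fits (6, 2); releases (2, 0), pool now (8, 2)
  J3: need (8, 2) fits (8, 2); releases (1, 1), pool now (9, 3)
  J1: need (8, 2) fits (9, 3); releases (1, 1), pool now (10, 4)
(3) Exactly 2 of the possible complete orderings are safe sequences.


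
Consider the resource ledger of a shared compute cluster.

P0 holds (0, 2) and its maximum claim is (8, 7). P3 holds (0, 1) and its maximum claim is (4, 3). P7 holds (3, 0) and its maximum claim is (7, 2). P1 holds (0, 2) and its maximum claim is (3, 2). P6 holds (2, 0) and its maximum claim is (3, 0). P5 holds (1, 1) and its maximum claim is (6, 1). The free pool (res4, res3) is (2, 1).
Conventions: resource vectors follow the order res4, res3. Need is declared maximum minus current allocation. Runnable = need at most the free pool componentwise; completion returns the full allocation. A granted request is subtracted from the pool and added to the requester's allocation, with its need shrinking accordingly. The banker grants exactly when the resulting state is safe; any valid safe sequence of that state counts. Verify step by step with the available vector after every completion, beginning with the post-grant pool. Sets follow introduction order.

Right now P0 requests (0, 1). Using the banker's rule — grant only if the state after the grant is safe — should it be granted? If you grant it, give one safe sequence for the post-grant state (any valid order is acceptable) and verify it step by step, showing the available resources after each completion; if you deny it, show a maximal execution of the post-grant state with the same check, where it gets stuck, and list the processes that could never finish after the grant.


GRANT — the state after the grant stays safe, e.g. via P6, P1, P7, P5, P3, P0.
Key observation: the grant leaves (2, 0) free — enough for P6, whose release restarts the cascade.
Verifying the post-grant state step by step:
  pool = (2, 0)
  run P6 (needs (1, 0), free (2, 0)); after release of (2, 0) the pool is (4, 0)
  run P1 (needs (3, 0), free (4, 0)); after release of (0, 2) the pool is (4, 2)
  run P7 (needs (4, 2), free (4, 2)); after release of (3, 0) the pool is (7, 2)
  run P5 (needs (5, 0), free (7, 2)); after release of (1, 1) the pool is (8, 3)
  run P3 (needs (4, 2), free (8, 3)); after release of (0, 1) the pool is (8, 4)
  run P0 (needs (8, 4), free (8, 4)); after release of (0, 3) the pool is (8, 7)


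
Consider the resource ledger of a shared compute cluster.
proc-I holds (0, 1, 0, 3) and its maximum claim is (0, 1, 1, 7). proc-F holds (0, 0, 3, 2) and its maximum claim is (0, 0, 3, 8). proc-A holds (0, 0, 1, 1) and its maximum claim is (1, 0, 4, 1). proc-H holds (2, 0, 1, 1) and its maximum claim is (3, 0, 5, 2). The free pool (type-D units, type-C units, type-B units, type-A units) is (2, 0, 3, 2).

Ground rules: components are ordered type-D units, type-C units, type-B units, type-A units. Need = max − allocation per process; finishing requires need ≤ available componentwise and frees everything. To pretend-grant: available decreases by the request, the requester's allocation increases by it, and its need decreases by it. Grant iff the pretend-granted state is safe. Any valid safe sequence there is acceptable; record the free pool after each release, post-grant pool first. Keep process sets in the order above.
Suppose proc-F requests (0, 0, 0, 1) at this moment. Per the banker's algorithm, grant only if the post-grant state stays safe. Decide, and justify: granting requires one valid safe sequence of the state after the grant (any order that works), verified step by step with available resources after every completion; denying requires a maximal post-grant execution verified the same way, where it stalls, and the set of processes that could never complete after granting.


DENY: after the grant no complete ordering would exist.
Key observation: the pool after proc-A, proc-H is (4, 0, 5, 3); every surviving request exceeds it in type-A units, so progress ends there.
After a pretend grant, a maximal execution: proc-A, proc-H — then nothing else fits. Check, step by step:
  pool = (2, 0, 3, 1)
  proc-A: need (1, 0, 3, 0) fits (2, 0, 3, 1); releases (0, 0, 1, 1), pool now (2, 0, 4, 2)
  proc-H: need (1, 0, 4, 1) fits (2, 0, 4, 2); releases (2, 0, 1, 1), pool now (4, 0, 5, 3)
  proc-I cannot run: need (0, 0, 1, 4) vs free (4, 0, 5, 3) (insufficient type-A units)
  proc-F cannot run: need (0, 0, 0, 5) vs free (4, 0, 5, 3) (insufficient type-A units)
Processes that could never finish after the grant: proc-I and proc-F.


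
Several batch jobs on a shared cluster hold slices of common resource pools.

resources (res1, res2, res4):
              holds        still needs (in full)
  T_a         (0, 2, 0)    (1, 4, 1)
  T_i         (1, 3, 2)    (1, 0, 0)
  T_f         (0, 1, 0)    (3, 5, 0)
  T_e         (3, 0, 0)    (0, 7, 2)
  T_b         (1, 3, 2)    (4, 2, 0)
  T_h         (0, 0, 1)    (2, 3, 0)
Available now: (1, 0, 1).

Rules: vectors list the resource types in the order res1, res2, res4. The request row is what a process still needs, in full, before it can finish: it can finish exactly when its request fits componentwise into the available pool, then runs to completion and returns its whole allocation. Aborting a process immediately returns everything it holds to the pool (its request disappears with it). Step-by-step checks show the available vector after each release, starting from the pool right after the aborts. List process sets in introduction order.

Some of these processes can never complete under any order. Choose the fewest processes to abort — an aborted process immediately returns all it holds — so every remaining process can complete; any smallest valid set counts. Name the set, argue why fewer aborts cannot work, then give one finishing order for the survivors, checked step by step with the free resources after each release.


Abort T_e.
Key observation: the returned (3, 0, 0) from T_e is what brings T_b — unrunnable before, under any order — into play at step 2.
No smaller set exists: with zero aborts the deadlock remains.
One survivor order: T_i, T_b, T_f, T_a, T_h. Step-by-step check (post-abort pool first):
  pool = (4, 0, 1)
  run T_i (needs (1, 0, 0), free (4, 0, 1)); after release of (1, 3, 2) the pool is (5, 3, 3)
  run T_b (needs (4, 2, 0), free (5, 3, 3)); after release of (1, 3, 2) the pool is (6, 6, 5)
  run T_f (needs (3, 5, 0), free (6, 6, 5)); after release of (0, 1, 0) the pool is (6, 7, 5)
  run T_a (needs (1, 4, 1), free (6, 7, 5)); after release of (0, 2, 0) the pool is (6, 9, 5)
  run T_h (needs (2, 3, 0), free (6, 9, 5)); after release of (0, 0, 1) the pool is (6, 9, 6)


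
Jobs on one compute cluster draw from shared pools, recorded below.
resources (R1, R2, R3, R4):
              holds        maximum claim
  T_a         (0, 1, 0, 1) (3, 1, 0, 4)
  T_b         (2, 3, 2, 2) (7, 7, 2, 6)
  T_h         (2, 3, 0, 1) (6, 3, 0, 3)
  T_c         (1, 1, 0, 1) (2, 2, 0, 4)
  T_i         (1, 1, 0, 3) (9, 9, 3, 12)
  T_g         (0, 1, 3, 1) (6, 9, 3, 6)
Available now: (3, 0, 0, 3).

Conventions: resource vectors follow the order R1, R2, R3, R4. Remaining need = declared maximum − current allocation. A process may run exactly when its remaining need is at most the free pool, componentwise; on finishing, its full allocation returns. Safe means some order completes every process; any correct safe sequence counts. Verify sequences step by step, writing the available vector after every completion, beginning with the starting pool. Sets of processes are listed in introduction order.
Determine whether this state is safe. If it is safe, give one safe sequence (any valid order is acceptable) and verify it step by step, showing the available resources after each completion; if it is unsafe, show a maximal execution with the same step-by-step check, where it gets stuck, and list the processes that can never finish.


The state is SAFE; one workable sequence: T_a, T_c, T_h, T_b, T_g, T_i.
Key observation: at T_a the run first touches a limit — (3, 0, 0, 3) against (3, 0, 0, 3), exact on a resource it actually requests.
Check, step by step:
  pool = (3, 0, 0, 3)
  T_a: need (3, 0, 0, 3) fits (3, 0, 0, 3); releases (0, 1, 0, 1), pool now (3, 1, 0, 4)
  T_c: need (1, 1, 0, 3) fits (3, 1, 0, 4); releases (1, 1, 0, 1), pool now (4, 2, 0, 5)
  T_h: need (4, 0, 0, 2) fits (4, 2, 0, 5); releases (2, 3, 0, 1), pool now (6, 5, 0, 6)
  T_b: need (5, 4, 0, 4) fits (6, 5, 0, 6); releases (2, 3, 2, 2), pool now (8, 8, 2, 8)
  T_g: need (6, 8, 0, 5) fits (8, 8, 2, 8); releases (0, 1, 3, 1), pool now (8, 9, 5, 9)
  T_i: need (8, 8, 3, 9) fits (8, 9, 5, 9); releases (1, 1, 0, 3), pool now (9, 10, 5, 12)


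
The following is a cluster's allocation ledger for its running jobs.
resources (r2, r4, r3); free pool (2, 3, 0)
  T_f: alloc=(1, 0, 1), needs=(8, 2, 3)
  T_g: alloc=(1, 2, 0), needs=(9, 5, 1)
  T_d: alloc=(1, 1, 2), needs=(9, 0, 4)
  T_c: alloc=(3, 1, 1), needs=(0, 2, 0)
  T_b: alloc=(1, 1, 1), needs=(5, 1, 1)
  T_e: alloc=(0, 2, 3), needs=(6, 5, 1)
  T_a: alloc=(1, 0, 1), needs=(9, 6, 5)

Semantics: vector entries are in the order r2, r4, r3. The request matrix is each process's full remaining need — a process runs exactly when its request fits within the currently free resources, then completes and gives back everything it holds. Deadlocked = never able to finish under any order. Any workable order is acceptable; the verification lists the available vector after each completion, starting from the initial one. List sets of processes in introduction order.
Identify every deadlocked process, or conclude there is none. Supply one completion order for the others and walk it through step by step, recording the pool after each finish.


The deadlocked set is T_f, T_g, T_d and T_a.
Key observation: the pool after T_c, T_b, T_e is (6, 7, 5); every surviving request exceeds it in r2, so progress ends there.
The rest can finish in the order T_c, T_b, T_e. Walking it through:
  pool = (2, 3, 0)
  T_c: need (0, 2, 0) fits (2, 3, 0); releases (3, 1, 1), pool now (5, 4, 1)
  T_b: need (5, 1, 1) fits (5, 4, 1); releases (1, 1, 1), pool now (6, 5, 2)
  T_e: need (6, 5, 1) fits (6, 5, 2); releases (0, 2, 3), pool now (6, 7, 5)
The blocked processes can never fit:
  blocked: T_f wants (8, 2, 3), pool (6, 7, 5) — not enough r2
  blocked: T_g wants (9, 5, 1), pool (6, 7, 5) — not enough r2
  blocked: T_d wants (9, 0, 4), pool (6, 7, 5) — not enough r2
  blocked: T_a wants (9, 6, 5), pool (6, 7, 5) — not enough r2


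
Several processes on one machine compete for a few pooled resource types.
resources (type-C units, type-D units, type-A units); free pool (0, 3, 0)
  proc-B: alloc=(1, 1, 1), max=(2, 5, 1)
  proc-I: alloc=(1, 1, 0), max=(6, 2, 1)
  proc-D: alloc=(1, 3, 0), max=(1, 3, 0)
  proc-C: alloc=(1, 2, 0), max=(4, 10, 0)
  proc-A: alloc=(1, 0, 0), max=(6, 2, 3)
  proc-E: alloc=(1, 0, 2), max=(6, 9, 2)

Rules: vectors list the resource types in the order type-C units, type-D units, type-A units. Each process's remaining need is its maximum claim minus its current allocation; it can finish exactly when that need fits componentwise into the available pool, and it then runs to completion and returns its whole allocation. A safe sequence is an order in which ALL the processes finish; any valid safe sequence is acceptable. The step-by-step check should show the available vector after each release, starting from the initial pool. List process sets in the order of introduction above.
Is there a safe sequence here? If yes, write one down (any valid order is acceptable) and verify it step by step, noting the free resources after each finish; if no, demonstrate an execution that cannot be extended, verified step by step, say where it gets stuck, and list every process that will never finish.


UNSAFE — no complete ordering exists.
Key observation: once proc-D, proc-B finish, the pool peaks at (2, 7, 1) — and every remaining process still needs more type-C units than that.
A maximal execution: proc-D, proc-B — then nothing else fits. Verifying each step:
  pool = (0, 3, 0)
  run proc-D (needs (0, 0, 0), free (0, 3, 0)); after release of (1, 3, 0) the pool is (1, 6, 0)
  run proc-B (needs (1, 4, 0), free (1, 6, 0)); after release of (1, 1, 1) the pool is (2, 7, 1)
  proc-I still needs (5, 1, 1) but only (2, 7, 1) is free — short on type-C units
  proc-C still needs (3, 8, 0) but only (2, 7, 1) is free — short on type-C units and type-D units
  proc-A still needs (5, 2, 3) but only (2, 7, 1) is free — short on type-C units and type-A units
  proc-E still needs (5, 9, 0) but only (2, 7, 1) is free — short on type-C units and type-D units
Permanently blocked: proc-I, proc-C, proc-A and proc-E.


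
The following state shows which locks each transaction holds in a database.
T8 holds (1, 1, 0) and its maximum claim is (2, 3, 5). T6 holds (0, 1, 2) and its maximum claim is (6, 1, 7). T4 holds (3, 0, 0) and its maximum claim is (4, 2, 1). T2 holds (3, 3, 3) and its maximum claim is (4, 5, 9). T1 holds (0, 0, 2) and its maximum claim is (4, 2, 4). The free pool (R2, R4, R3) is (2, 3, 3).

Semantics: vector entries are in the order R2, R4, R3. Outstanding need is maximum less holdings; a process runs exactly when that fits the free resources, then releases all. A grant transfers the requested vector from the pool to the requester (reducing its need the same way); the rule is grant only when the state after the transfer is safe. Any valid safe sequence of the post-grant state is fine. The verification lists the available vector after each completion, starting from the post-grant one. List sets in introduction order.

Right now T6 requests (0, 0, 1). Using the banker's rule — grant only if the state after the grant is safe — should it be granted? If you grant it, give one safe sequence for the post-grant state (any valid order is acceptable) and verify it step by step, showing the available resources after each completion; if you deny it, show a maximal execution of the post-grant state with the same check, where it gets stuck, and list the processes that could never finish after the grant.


DENY — the pretend-granted state is unsafe.
Key observation: after T4, T1 the pool peaks at (5, 3, 4), and each blocked process is short somewhere: T8 on R3; T6 on R2; T2 on R3.
After a pretend grant, a maximal execution: T4, T1 — then nothing else fits. Step-by-step check:
  pool = (2, 3, 2)
  T4 needs (1, 2, 1) <= (2, 3, 2) -> finishes; pool += (3, 0, 0) = (5, 3, 2)
  T1 needs (4, 2, 2) <= (5, 3, 2) -> finishes; pool += (0, 0, 2) = (5, 3, 4)
  blocked: T8 wants (1, 2, 5), pool (5, 3, 4) — not enough R3
  blocked: T6 wants (6, 0, 4), pool (5, 3, 4) — not enough R2
  blocked: T2 wants (1, 2, 6), pool (5, 3, 4) — not enough R3
Had the request been granted, T8, T6 and T2 could never finish.


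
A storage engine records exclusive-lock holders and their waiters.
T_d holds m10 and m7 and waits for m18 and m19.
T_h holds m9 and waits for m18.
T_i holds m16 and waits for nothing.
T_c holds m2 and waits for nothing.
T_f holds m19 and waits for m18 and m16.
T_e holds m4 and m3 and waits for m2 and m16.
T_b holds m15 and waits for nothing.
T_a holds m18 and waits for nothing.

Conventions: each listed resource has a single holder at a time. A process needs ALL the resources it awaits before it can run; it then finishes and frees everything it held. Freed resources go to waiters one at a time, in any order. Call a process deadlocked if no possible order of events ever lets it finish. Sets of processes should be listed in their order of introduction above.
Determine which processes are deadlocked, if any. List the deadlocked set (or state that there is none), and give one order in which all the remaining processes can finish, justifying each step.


No process is deadlocked.
Key observation: all waits point, directly or indirectly, at processes that can finish, so nothing is permanently blocked.
A valid finishing order for the others: T_c, T_i, T_a, T_h, T_b, T_f, T_d, T_e.
Step-by-step check:
  T_c waits on nothing -> runs at once and releases m2
  T_i waits on nothing -> runs at once and releases m16
  T_a waits on nothing -> runs at once and releases m18
  T_h: everything it awaited (m18) is free; runs, freeing m9
  T_b waits on nothing -> runs at once and releases m15
  T_f: everything it awaited (m18 and m16) is free; runs, freeing m19
  T_d: everything it awaited (m18 and m19) is free; runs, freeing m10 and m7
  T_e: everything it awaited (m2 and m16) is free; runs, freeing m4 and m3


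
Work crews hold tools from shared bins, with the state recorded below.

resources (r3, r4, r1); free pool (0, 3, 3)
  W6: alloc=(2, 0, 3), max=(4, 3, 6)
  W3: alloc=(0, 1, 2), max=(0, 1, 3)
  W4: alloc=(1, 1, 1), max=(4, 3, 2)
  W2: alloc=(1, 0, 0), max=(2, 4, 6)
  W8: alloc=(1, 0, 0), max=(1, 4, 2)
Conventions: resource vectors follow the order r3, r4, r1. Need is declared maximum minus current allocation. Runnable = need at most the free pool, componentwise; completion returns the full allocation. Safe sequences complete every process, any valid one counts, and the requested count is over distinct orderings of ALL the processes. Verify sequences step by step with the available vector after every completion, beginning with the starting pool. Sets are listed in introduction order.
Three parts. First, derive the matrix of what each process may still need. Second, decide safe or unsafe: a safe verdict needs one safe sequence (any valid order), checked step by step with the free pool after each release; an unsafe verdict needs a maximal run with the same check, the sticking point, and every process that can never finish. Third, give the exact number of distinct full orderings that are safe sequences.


(1) Need matrix, components ordered r3, r4, r1:
  W6: (2, 3, 3)
  W3: (0, 0, 1)
  W4: (3, 2, 1)
  W2: (1, 4, 6)
  W8: (0, 4, 2)
(2) UNSAFE.
Key observation: after W3, W8 the pool peaks at (1, 4, 5), and each blocked process is short somewhere: W6 on r3; W4 on r3; W2 on r1.
Going as far as possible: W3, W8; after that, nothing fits. Check, step by step:
  pool = (0, 3, 3)
  W3 needs (0, 0, 1) <= (0, 3, 3) -> finishes; pool += (0, 1, 2) = (0, 4, 5)
  W8 needs (0, 4, 2) <= (0, 4, 5) -> finishes; pool += (1, 0, 0) = (1, 4, 5)
  W6 still needs (2, 3, 3) but only (1, 4, 5) is free — short on r3
  W4 still needs (3, 2, 1) but only (1, 4, 5) is free — short on r3
  W2 still needs (1, 4, 6) but only (1, 4, 5) is free — short on r1
Permanently blocked: W6, W4 and W2.
(3) Precisely 0 of the possible complete orderings are safe sequences.
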